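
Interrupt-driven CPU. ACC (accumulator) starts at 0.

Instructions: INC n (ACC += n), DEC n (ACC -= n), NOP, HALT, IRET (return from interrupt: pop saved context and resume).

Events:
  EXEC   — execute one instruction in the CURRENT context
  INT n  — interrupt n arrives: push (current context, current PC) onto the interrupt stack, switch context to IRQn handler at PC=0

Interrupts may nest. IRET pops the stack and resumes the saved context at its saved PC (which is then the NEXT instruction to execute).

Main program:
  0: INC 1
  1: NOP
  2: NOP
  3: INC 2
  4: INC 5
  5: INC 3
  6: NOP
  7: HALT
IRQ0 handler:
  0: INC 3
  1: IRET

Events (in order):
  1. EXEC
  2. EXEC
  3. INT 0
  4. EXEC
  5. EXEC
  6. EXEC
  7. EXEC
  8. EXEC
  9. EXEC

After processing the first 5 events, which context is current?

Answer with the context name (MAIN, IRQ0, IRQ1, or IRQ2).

Event 1 (EXEC): [MAIN] PC=0: INC 1 -> ACC=1
Event 2 (EXEC): [MAIN] PC=1: NOP
Event 3 (INT 0): INT 0 arrives: push (MAIN, PC=2), enter IRQ0 at PC=0 (depth now 1)
Event 4 (EXEC): [IRQ0] PC=0: INC 3 -> ACC=4
Event 5 (EXEC): [IRQ0] PC=1: IRET -> resume MAIN at PC=2 (depth now 0)

Answer: MAIN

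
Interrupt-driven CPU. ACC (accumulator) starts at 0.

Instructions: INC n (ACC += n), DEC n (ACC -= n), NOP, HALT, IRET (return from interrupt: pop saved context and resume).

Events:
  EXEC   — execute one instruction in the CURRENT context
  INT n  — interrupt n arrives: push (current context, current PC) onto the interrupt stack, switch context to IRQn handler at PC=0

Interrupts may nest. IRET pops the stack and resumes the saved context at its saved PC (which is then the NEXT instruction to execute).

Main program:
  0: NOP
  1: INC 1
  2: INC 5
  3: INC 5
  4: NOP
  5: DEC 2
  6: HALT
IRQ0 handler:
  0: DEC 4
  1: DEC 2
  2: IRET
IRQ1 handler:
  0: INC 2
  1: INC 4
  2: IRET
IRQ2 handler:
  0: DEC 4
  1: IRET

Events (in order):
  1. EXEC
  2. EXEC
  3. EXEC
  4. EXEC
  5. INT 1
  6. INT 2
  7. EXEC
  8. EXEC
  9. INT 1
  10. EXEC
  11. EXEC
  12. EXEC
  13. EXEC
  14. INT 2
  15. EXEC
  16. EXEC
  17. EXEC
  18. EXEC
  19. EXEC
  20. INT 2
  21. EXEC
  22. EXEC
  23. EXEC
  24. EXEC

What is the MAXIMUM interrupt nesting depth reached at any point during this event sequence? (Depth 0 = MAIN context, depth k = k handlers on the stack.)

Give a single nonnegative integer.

Event 1 (EXEC): [MAIN] PC=0: NOP [depth=0]
Event 2 (EXEC): [MAIN] PC=1: INC 1 -> ACC=1 [depth=0]
Event 3 (EXEC): [MAIN] PC=2: INC 5 -> ACC=6 [depth=0]
Event 4 (EXEC): [MAIN] PC=3: INC 5 -> ACC=11 [depth=0]
Event 5 (INT 1): INT 1 arrives: push (MAIN, PC=4), enter IRQ1 at PC=0 (depth now 1) [depth=1]
Event 6 (INT 2): INT 2 arrives: push (IRQ1, PC=0), enter IRQ2 at PC=0 (depth now 2) [depth=2]
Event 7 (EXEC): [IRQ2] PC=0: DEC 4 -> ACC=7 [depth=2]
Event 8 (EXEC): [IRQ2] PC=1: IRET -> resume IRQ1 at PC=0 (depth now 1) [depth=1]
Event 9 (INT 1): INT 1 arrives: push (IRQ1, PC=0), enter IRQ1 at PC=0 (depth now 2) [depth=2]
Event 10 (EXEC): [IRQ1] PC=0: INC 2 -> ACC=9 [depth=2]
Event 11 (EXEC): [IRQ1] PC=1: INC 4 -> ACC=13 [depth=2]
Event 12 (EXEC): [IRQ1] PC=2: IRET -> resume IRQ1 at PC=0 (depth now 1) [depth=1]
Event 13 (EXEC): [IRQ1] PC=0: INC 2 -> ACC=15 [depth=1]
Event 14 (INT 2): INT 2 arrives: push (IRQ1, PC=1), enter IRQ2 at PC=0 (depth now 2) [depth=2]
Event 15 (EXEC): [IRQ2] PC=0: DEC 4 -> ACC=11 [depth=2]
Event 16 (EXEC): [IRQ2] PC=1: IRET -> resume IRQ1 at PC=1 (depth now 1) [depth=1]
Event 17 (EXEC): [IRQ1] PC=1: INC 4 -> ACC=15 [depth=1]
Event 18 (EXEC): [IRQ1] PC=2: IRET -> resume MAIN at PC=4 (depth now 0) [depth=0]
Event 19 (EXEC): [MAIN] PC=4: NOP [depth=0]
Event 20 (INT 2): INT 2 arrives: push (MAIN, PC=5), enter IRQ2 at PC=0 (depth now 1) [depth=1]
Event 21 (EXEC): [IRQ2] PC=0: DEC 4 -> ACC=11 [depth=1]
Event 22 (EXEC): [IRQ2] PC=1: IRET -> resume MAIN at PC=5 (depth now 0) [depth=0]
Event 23 (EXEC): [MAIN] PC=5: DEC 2 -> ACC=9 [depth=0]
Event 24 (EXEC): [MAIN] PC=6: HALT [depth=0]
Max depth observed: 2

Answer: 2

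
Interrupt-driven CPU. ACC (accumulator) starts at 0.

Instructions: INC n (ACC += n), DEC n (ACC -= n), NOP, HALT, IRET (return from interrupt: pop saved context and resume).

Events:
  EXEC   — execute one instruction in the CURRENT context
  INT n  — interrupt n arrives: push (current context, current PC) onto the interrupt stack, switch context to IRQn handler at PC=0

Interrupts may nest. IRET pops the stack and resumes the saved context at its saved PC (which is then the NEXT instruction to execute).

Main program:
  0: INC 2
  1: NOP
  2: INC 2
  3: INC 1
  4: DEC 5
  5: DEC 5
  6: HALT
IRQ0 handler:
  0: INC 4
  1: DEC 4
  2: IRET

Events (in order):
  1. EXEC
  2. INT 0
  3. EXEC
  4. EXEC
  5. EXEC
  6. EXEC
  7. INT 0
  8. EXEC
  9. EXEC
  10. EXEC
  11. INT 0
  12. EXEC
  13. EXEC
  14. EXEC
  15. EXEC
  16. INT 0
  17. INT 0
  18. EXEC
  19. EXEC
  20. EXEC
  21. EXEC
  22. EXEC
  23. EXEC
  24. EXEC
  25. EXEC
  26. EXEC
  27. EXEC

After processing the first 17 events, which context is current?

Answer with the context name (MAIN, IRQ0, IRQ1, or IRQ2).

Answer: IRQ0

Derivation:
Event 1 (EXEC): [MAIN] PC=0: INC 2 -> ACC=2
Event 2 (INT 0): INT 0 arrives: push (MAIN, PC=1), enter IRQ0 at PC=0 (depth now 1)
Event 3 (EXEC): [IRQ0] PC=0: INC 4 -> ACC=6
Event 4 (EXEC): [IRQ0] PC=1: DEC 4 -> ACC=2
Event 5 (EXEC): [IRQ0] PC=2: IRET -> resume MAIN at PC=1 (depth now 0)
Event 6 (EXEC): [MAIN] PC=1: NOP
Event 7 (INT 0): INT 0 arrives: push (MAIN, PC=2), enter IRQ0 at PC=0 (depth now 1)
Event 8 (EXEC): [IRQ0] PC=0: INC 4 -> ACC=6
Event 9 (EXEC): [IRQ0] PC=1: DEC 4 -> ACC=2
Event 10 (EXEC): [IRQ0] PC=2: IRET -> resume MAIN at PC=2 (depth now 0)
Event 11 (INT 0): INT 0 arrives: push (MAIN, PC=2), enter IRQ0 at PC=0 (depth now 1)
Event 12 (EXEC): [IRQ0] PC=0: INC 4 -> ACC=6
Event 13 (EXEC): [IRQ0] PC=1: DEC 4 -> ACC=2
Event 14 (EXEC): [IRQ0] PC=2: IRET -> resume MAIN at PC=2 (depth now 0)
Event 15 (EXEC): [MAIN] PC=2: INC 2 -> ACC=4
Event 16 (INT 0): INT 0 arrives: push (MAIN, PC=3), enter IRQ0 at PC=0 (depth now 1)
Event 17 (INT 0): INT 0 arrives: push (IRQ0, PC=0), enter IRQ0 at PC=0 (depth now 2)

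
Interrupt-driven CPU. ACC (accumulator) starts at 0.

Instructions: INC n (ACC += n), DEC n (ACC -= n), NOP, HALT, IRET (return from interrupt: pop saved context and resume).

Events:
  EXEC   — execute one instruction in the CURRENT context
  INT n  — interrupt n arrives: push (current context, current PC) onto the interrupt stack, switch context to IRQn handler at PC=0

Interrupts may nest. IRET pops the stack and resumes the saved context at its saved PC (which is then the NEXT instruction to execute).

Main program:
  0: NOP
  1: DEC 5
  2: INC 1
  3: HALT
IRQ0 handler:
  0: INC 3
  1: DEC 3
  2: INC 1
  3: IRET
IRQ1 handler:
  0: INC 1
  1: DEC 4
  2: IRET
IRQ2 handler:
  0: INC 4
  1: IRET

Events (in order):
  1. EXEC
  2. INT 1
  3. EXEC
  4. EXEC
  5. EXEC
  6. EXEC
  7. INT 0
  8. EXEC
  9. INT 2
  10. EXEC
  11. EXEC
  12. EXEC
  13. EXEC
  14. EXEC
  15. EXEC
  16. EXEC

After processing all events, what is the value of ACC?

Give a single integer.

Event 1 (EXEC): [MAIN] PC=0: NOP
Event 2 (INT 1): INT 1 arrives: push (MAIN, PC=1), enter IRQ1 at PC=0 (depth now 1)
Event 3 (EXEC): [IRQ1] PC=0: INC 1 -> ACC=1
Event 4 (EXEC): [IRQ1] PC=1: DEC 4 -> ACC=-3
Event 5 (EXEC): [IRQ1] PC=2: IRET -> resume MAIN at PC=1 (depth now 0)
Event 6 (EXEC): [MAIN] PC=1: DEC 5 -> ACC=-8
Event 7 (INT 0): INT 0 arrives: push (MAIN, PC=2), enter IRQ0 at PC=0 (depth now 1)
Event 8 (EXEC): [IRQ0] PC=0: INC 3 -> ACC=-5
Event 9 (INT 2): INT 2 arrives: push (IRQ0, PC=1), enter IRQ2 at PC=0 (depth now 2)
Event 10 (EXEC): [IRQ2] PC=0: INC 4 -> ACC=-1
Event 11 (EXEC): [IRQ2] PC=1: IRET -> resume IRQ0 at PC=1 (depth now 1)
Event 12 (EXEC): [IRQ0] PC=1: DEC 3 -> ACC=-4
Event 13 (EXEC): [IRQ0] PC=2: INC 1 -> ACC=-3
Event 14 (EXEC): [IRQ0] PC=3: IRET -> resume MAIN at PC=2 (depth now 0)
Event 15 (EXEC): [MAIN] PC=2: INC 1 -> ACC=-2
Event 16 (EXEC): [MAIN] PC=3: HALT

Answer: -2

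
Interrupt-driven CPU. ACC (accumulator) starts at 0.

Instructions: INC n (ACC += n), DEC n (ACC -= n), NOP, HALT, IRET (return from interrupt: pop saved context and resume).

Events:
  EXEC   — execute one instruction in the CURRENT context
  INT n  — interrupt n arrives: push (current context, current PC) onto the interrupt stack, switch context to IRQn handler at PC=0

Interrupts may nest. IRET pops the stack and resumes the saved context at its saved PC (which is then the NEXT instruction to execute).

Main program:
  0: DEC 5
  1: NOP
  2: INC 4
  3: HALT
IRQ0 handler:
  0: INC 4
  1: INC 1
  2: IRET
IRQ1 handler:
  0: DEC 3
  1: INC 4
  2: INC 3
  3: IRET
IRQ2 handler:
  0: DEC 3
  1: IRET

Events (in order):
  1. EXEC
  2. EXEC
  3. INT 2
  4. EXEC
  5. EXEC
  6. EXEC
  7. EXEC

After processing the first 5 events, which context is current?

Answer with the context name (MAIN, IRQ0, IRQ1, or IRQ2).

Answer: MAIN

Derivation:
Event 1 (EXEC): [MAIN] PC=0: DEC 5 -> ACC=-5
Event 2 (EXEC): [MAIN] PC=1: NOP
Event 3 (INT 2): INT 2 arrives: push (MAIN, PC=2), enter IRQ2 at PC=0 (depth now 1)
Event 4 (EXEC): [IRQ2] PC=0: DEC 3 -> ACC=-8
Event 5 (EXEC): [IRQ2] PC=1: IRET -> resume MAIN at PC=2 (depth now 0)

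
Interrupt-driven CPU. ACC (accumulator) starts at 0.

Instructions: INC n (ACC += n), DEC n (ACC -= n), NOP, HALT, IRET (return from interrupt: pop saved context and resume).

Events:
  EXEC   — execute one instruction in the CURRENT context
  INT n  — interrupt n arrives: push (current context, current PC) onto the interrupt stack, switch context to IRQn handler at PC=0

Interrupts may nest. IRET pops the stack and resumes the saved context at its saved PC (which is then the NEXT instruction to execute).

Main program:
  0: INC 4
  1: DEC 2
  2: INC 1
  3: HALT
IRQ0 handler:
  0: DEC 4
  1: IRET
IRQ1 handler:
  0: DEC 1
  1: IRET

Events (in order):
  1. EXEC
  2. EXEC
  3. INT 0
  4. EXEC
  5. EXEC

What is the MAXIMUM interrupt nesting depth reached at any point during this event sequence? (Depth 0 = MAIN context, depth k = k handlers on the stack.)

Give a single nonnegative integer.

Answer: 1

Derivation:
Event 1 (EXEC): [MAIN] PC=0: INC 4 -> ACC=4 [depth=0]
Event 2 (EXEC): [MAIN] PC=1: DEC 2 -> ACC=2 [depth=0]
Event 3 (INT 0): INT 0 arrives: push (MAIN, PC=2), enter IRQ0 at PC=0 (depth now 1) [depth=1]
Event 4 (EXEC): [IRQ0] PC=0: DEC 4 -> ACC=-2 [depth=1]
Event 5 (EXEC): [IRQ0] PC=1: IRET -> resume MAIN at PC=2 (depth now 0) [depth=0]
Max depth observed: 1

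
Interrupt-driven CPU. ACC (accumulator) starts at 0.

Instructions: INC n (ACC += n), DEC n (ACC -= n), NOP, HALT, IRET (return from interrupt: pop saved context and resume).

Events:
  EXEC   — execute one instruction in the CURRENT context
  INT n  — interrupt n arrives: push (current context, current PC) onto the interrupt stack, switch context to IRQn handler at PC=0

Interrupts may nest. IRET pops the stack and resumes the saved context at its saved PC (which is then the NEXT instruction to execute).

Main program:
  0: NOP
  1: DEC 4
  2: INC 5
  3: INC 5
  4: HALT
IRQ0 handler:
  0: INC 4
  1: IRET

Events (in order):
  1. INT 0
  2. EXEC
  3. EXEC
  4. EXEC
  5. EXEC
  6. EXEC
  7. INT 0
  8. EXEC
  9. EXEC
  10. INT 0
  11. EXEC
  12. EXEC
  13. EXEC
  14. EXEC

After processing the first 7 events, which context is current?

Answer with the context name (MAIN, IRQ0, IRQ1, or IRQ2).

Answer: IRQ0

Derivation:
Event 1 (INT 0): INT 0 arrives: push (MAIN, PC=0), enter IRQ0 at PC=0 (depth now 1)
Event 2 (EXEC): [IRQ0] PC=0: INC 4 -> ACC=4
Event 3 (EXEC): [IRQ0] PC=1: IRET -> resume MAIN at PC=0 (depth now 0)
Event 4 (EXEC): [MAIN] PC=0: NOP
Event 5 (EXEC): [MAIN] PC=1: DEC 4 -> ACC=0
Event 6 (EXEC): [MAIN] PC=2: INC 5 -> ACC=5
Event 7 (INT 0): INT 0 arrives: push (MAIN, PC=3), enter IRQ0 at PC=0 (depth now 1)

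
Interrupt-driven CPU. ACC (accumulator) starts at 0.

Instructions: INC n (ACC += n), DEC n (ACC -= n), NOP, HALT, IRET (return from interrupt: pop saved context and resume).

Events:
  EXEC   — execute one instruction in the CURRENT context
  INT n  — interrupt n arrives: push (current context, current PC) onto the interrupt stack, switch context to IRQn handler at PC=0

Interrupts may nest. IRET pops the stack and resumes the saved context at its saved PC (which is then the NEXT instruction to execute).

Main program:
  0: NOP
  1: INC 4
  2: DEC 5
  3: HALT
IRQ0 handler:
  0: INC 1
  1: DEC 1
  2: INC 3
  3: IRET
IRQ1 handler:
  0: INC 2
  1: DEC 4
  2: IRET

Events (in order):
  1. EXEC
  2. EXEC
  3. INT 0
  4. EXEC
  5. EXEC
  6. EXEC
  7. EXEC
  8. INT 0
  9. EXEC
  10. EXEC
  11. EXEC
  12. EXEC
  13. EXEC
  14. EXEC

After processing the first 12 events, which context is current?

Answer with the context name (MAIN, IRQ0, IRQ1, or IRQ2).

Answer: MAIN

Derivation:
Event 1 (EXEC): [MAIN] PC=0: NOP
Event 2 (EXEC): [MAIN] PC=1: INC 4 -> ACC=4
Event 3 (INT 0): INT 0 arrives: push (MAIN, PC=2), enter IRQ0 at PC=0 (depth now 1)
Event 4 (EXEC): [IRQ0] PC=0: INC 1 -> ACC=5
Event 5 (EXEC): [IRQ0] PC=1: DEC 1 -> ACC=4
Event 6 (EXEC): [IRQ0] PC=2: INC 3 -> ACC=7
Event 7 (EXEC): [IRQ0] PC=3: IRET -> resume MAIN at PC=2 (depth now 0)
Event 8 (INT 0): INT 0 arrives: push (MAIN, PC=2), enter IRQ0 at PC=0 (depth now 1)
Event 9 (EXEC): [IRQ0] PC=0: INC 1 -> ACC=8
Event 10 (EXEC): [IRQ0] PC=1: DEC 1 -> ACC=7
Event 11 (EXEC): [IRQ0] PC=2: INC 3 -> ACC=10
Event 12 (EXEC): [IRQ0] PC=3: IRET -> resume MAIN at PC=2 (depth now 0)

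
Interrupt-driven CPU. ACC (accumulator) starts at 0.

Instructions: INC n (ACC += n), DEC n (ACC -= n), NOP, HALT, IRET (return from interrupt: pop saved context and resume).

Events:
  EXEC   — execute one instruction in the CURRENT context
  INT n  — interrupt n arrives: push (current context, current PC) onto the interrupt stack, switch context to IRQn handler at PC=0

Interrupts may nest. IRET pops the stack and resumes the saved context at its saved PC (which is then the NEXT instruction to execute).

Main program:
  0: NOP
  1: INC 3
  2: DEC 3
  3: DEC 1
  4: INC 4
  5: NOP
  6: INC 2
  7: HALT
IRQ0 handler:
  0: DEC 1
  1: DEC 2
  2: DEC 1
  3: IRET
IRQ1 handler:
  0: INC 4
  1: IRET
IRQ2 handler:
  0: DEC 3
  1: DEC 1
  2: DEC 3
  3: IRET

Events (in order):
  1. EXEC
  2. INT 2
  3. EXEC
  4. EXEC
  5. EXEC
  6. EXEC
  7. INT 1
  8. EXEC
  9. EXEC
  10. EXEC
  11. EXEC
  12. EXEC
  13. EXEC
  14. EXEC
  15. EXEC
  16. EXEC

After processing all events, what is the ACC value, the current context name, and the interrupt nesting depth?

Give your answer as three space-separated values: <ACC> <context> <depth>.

Event 1 (EXEC): [MAIN] PC=0: NOP
Event 2 (INT 2): INT 2 arrives: push (MAIN, PC=1), enter IRQ2 at PC=0 (depth now 1)
Event 3 (EXEC): [IRQ2] PC=0: DEC 3 -> ACC=-3
Event 4 (EXEC): [IRQ2] PC=1: DEC 1 -> ACC=-4
Event 5 (EXEC): [IRQ2] PC=2: DEC 3 -> ACC=-7
Event 6 (EXEC): [IRQ2] PC=3: IRET -> resume MAIN at PC=1 (depth now 0)
Event 7 (INT 1): INT 1 arrives: push (MAIN, PC=1), enter IRQ1 at PC=0 (depth now 1)
Event 8 (EXEC): [IRQ1] PC=0: INC 4 -> ACC=-3
Event 9 (EXEC): [IRQ1] PC=1: IRET -> resume MAIN at PC=1 (depth now 0)
Event 10 (EXEC): [MAIN] PC=1: INC 3 -> ACC=0
Event 11 (EXEC): [MAIN] PC=2: DEC 3 -> ACC=-3
Event 12 (EXEC): [MAIN] PC=3: DEC 1 -> ACC=-4
Event 13 (EXEC): [MAIN] PC=4: INC 4 -> ACC=0
Event 14 (EXEC): [MAIN] PC=5: NOP
Event 15 (EXEC): [MAIN] PC=6: INC 2 -> ACC=2
Event 16 (EXEC): [MAIN] PC=7: HALT

Answer: 2 MAIN 0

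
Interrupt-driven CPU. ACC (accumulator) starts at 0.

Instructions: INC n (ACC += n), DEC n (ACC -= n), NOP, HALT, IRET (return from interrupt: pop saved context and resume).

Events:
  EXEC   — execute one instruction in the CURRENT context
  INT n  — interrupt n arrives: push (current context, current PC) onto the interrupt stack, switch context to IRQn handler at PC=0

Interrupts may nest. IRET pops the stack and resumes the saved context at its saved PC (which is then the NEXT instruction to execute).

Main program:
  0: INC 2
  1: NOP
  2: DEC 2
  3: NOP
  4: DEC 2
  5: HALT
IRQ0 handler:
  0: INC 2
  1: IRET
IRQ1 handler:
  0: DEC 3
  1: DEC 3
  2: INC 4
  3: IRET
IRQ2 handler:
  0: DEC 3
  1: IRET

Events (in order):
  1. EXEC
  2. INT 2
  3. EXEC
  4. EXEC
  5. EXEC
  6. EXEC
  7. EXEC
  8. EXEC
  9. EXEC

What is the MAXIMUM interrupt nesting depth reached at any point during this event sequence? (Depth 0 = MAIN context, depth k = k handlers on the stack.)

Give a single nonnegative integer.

Answer: 1

Derivation:
Event 1 (EXEC): [MAIN] PC=0: INC 2 -> ACC=2 [depth=0]
Event 2 (INT 2): INT 2 arrives: push (MAIN, PC=1), enter IRQ2 at PC=0 (depth now 1) [depth=1]
Event 3 (EXEC): [IRQ2] PC=0: DEC 3 -> ACC=-1 [depth=1]
Event 4 (EXEC): [IRQ2] PC=1: IRET -> resume MAIN at PC=1 (depth now 0) [depth=0]
Event 5 (EXEC): [MAIN] PC=1: NOP [depth=0]
Event 6 (EXEC): [MAIN] PC=2: DEC 2 -> ACC=-3 [depth=0]
Event 7 (EXEC): [MAIN] PC=3: NOP [depth=0]
Event 8 (EXEC): [MAIN] PC=4: DEC 2 -> ACC=-5 [depth=0]
Event 9 (EXEC): [MAIN] PC=5: HALT [depth=0]
Max depth observed: 1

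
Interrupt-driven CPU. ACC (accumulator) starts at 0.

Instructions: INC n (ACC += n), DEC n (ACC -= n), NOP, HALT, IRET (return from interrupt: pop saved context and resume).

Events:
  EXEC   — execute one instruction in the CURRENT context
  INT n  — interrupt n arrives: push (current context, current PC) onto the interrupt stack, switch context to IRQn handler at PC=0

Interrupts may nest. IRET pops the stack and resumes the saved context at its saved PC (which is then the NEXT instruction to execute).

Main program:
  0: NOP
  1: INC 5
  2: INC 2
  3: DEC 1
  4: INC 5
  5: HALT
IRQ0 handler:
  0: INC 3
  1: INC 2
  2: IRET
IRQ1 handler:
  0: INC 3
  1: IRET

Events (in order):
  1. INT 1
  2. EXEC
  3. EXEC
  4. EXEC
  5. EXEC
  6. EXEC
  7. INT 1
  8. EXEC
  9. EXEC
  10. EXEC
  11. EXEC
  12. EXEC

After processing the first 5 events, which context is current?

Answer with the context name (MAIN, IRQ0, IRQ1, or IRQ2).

Event 1 (INT 1): INT 1 arrives: push (MAIN, PC=0), enter IRQ1 at PC=0 (depth now 1)
Event 2 (EXEC): [IRQ1] PC=0: INC 3 -> ACC=3
Event 3 (EXEC): [IRQ1] PC=1: IRET -> resume MAIN at PC=0 (depth now 0)
Event 4 (EXEC): [MAIN] PC=0: NOP
Event 5 (EXEC): [MAIN] PC=1: INC 5 -> ACC=8

Answer: MAIN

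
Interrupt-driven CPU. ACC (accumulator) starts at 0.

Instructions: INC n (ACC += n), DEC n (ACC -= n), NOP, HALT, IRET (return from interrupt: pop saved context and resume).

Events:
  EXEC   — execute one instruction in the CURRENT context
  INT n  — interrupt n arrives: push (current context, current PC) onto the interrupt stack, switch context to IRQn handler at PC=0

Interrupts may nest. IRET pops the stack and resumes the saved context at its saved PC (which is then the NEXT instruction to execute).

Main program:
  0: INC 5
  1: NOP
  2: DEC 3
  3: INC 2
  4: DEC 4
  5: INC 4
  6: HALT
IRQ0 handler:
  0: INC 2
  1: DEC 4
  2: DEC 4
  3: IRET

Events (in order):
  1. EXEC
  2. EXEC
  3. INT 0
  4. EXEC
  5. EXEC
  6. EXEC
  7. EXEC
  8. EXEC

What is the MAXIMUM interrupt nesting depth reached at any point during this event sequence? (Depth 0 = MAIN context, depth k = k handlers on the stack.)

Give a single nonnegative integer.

Event 1 (EXEC): [MAIN] PC=0: INC 5 -> ACC=5 [depth=0]
Event 2 (EXEC): [MAIN] PC=1: NOP [depth=0]
Event 3 (INT 0): INT 0 arrives: push (MAIN, PC=2), enter IRQ0 at PC=0 (depth now 1) [depth=1]
Event 4 (EXEC): [IRQ0] PC=0: INC 2 -> ACC=7 [depth=1]
Event 5 (EXEC): [IRQ0] PC=1: DEC 4 -> ACC=3 [depth=1]
Event 6 (EXEC): [IRQ0] PC=2: DEC 4 -> ACC=-1 [depth=1]
Event 7 (EXEC): [IRQ0] PC=3: IRET -> resume MAIN at PC=2 (depth now 0) [depth=0]
Event 8 (EXEC): [MAIN] PC=2: DEC 3 -> ACC=-4 [depth=0]
Max depth observed: 1

Answer: 1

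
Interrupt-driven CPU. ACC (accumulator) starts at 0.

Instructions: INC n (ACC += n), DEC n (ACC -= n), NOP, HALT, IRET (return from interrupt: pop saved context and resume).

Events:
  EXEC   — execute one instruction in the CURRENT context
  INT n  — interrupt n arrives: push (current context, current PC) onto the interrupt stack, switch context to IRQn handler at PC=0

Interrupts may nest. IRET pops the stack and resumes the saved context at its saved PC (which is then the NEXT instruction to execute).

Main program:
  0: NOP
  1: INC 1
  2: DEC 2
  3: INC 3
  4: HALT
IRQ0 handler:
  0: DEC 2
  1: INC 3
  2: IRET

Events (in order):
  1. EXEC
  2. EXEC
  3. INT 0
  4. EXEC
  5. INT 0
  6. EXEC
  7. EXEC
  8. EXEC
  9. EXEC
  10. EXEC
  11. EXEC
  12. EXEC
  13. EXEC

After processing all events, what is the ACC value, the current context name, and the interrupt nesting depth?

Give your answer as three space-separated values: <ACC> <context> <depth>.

Event 1 (EXEC): [MAIN] PC=0: NOP
Event 2 (EXEC): [MAIN] PC=1: INC 1 -> ACC=1
Event 3 (INT 0): INT 0 arrives: push (MAIN, PC=2), enter IRQ0 at PC=0 (depth now 1)
Event 4 (EXEC): [IRQ0] PC=0: DEC 2 -> ACC=-1
Event 5 (INT 0): INT 0 arrives: push (IRQ0, PC=1), enter IRQ0 at PC=0 (depth now 2)
Event 6 (EXEC): [IRQ0] PC=0: DEC 2 -> ACC=-3
Event 7 (EXEC): [IRQ0] PC=1: INC 3 -> ACC=0
Event 8 (EXEC): [IRQ0] PC=2: IRET -> resume IRQ0 at PC=1 (depth now 1)
Event 9 (EXEC): [IRQ0] PC=1: INC 3 -> ACC=3
Event 10 (EXEC): [IRQ0] PC=2: IRET -> resume MAIN at PC=2 (depth now 0)
Event 11 (EXEC): [MAIN] PC=2: DEC 2 -> ACC=1
Event 12 (EXEC): [MAIN] PC=3: INC 3 -> ACC=4
Event 13 (EXEC): [MAIN] PC=4: HALT

Answer: 4 MAIN 0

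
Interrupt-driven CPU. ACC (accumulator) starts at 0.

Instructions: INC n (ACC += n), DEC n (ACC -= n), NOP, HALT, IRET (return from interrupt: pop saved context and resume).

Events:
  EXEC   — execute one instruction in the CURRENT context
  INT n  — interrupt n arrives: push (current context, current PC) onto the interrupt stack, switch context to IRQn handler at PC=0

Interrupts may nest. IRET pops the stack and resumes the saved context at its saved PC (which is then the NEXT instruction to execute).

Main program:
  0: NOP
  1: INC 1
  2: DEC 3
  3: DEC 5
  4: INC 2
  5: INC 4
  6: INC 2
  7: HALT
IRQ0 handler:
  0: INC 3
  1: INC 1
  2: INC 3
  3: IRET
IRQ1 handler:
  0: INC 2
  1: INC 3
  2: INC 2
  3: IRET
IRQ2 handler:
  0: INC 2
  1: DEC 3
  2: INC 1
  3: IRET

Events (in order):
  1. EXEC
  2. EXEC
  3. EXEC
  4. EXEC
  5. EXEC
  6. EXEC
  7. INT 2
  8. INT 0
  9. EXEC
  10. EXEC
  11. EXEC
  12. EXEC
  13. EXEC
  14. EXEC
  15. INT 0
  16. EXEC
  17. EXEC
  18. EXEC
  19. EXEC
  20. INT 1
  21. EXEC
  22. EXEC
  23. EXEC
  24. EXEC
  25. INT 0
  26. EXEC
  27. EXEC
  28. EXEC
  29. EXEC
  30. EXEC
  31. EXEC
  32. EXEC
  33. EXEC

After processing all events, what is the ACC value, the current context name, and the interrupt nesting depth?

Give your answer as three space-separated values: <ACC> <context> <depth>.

Event 1 (EXEC): [MAIN] PC=0: NOP
Event 2 (EXEC): [MAIN] PC=1: INC 1 -> ACC=1
Event 3 (EXEC): [MAIN] PC=2: DEC 3 -> ACC=-2
Event 4 (EXEC): [MAIN] PC=3: DEC 5 -> ACC=-7
Event 5 (EXEC): [MAIN] PC=4: INC 2 -> ACC=-5
Event 6 (EXEC): [MAIN] PC=5: INC 4 -> ACC=-1
Event 7 (INT 2): INT 2 arrives: push (MAIN, PC=6), enter IRQ2 at PC=0 (depth now 1)
Event 8 (INT 0): INT 0 arrives: push (IRQ2, PC=0), enter IRQ0 at PC=0 (depth now 2)
Event 9 (EXEC): [IRQ0] PC=0: INC 3 -> ACC=2
Event 10 (EXEC): [IRQ0] PC=1: INC 1 -> ACC=3
Event 11 (EXEC): [IRQ0] PC=2: INC 3 -> ACC=6
Event 12 (EXEC): [IRQ0] PC=3: IRET -> resume IRQ2 at PC=0 (depth now 1)
Event 13 (EXEC): [IRQ2] PC=0: INC 2 -> ACC=8
Event 14 (EXEC): [IRQ2] PC=1: DEC 3 -> ACC=5
Event 15 (INT 0): INT 0 arrives: push (IRQ2, PC=2), enter IRQ0 at PC=0 (depth now 2)
Event 16 (EXEC): [IRQ0] PC=0: INC 3 -> ACC=8
Event 17 (EXEC): [IRQ0] PC=1: INC 1 -> ACC=9
Event 18 (EXEC): [IRQ0] PC=2: INC 3 -> ACC=12
Event 19 (EXEC): [IRQ0] PC=3: IRET -> resume IRQ2 at PC=2 (depth now 1)
Event 20 (INT 1): INT 1 arrives: push (IRQ2, PC=2), enter IRQ1 at PC=0 (depth now 2)
Event 21 (EXEC): [IRQ1] PC=0: INC 2 -> ACC=14
Event 22 (EXEC): [IRQ1] PC=1: INC 3 -> ACC=17
Event 23 (EXEC): [IRQ1] PC=2: INC 2 -> ACC=19
Event 24 (EXEC): [IRQ1] PC=3: IRET -> resume IRQ2 at PC=2 (depth now 1)
Event 25 (INT 0): INT 0 arrives: push (IRQ2, PC=2), enter IRQ0 at PC=0 (depth now 2)
Event 26 (EXEC): [IRQ0] PC=0: INC 3 -> ACC=22
Event 27 (EXEC): [IRQ0] PC=1: INC 1 -> ACC=23
Event 28 (EXEC): [IRQ0] PC=2: INC 3 -> ACC=26
Event 29 (EXEC): [IRQ0] PC=3: IRET -> resume IRQ2 at PC=2 (depth now 1)
Event 30 (EXEC): [IRQ2] PC=2: INC 1 -> ACC=27
Event 31 (EXEC): [IRQ2] PC=3: IRET -> resume MAIN at PC=6 (depth now 0)
Event 32 (EXEC): [MAIN] PC=6: INC 2 -> ACC=29
Event 33 (EXEC): [MAIN] PC=7: HALT

Answer: 29 MAIN 0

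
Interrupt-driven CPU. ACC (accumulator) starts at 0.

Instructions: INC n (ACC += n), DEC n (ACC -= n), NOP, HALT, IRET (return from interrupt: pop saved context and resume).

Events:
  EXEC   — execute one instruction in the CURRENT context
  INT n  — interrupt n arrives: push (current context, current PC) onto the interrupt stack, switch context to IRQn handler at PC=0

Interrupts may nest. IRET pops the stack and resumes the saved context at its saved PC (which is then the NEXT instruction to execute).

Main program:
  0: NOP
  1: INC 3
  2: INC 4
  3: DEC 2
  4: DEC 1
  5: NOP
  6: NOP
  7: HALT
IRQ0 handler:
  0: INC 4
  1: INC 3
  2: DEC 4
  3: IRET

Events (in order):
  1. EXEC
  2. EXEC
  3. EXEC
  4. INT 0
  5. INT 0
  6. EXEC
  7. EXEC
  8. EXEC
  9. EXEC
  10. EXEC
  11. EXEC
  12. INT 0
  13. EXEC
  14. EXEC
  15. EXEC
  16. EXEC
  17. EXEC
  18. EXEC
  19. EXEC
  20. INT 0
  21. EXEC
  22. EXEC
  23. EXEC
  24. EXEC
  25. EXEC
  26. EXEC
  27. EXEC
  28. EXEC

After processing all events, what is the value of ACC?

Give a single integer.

Answer: 16

Derivation:
Event 1 (EXEC): [MAIN] PC=0: NOP
Event 2 (EXEC): [MAIN] PC=1: INC 3 -> ACC=3
Event 3 (EXEC): [MAIN] PC=2: INC 4 -> ACC=7
Event 4 (INT 0): INT 0 arrives: push (MAIN, PC=3), enter IRQ0 at PC=0 (depth now 1)
Event 5 (INT 0): INT 0 arrives: push (IRQ0, PC=0), enter IRQ0 at PC=0 (depth now 2)
Event 6 (EXEC): [IRQ0] PC=0: INC 4 -> ACC=11
Event 7 (EXEC): [IRQ0] PC=1: INC 3 -> ACC=14
Event 8 (EXEC): [IRQ0] PC=2: DEC 4 -> ACC=10
Event 9 (EXEC): [IRQ0] PC=3: IRET -> resume IRQ0 at PC=0 (depth now 1)
Event 10 (EXEC): [IRQ0] PC=0: INC 4 -> ACC=14
Event 11 (EXEC): [IRQ0] PC=1: INC 3 -> ACC=17
Event 12 (INT 0): INT 0 arrives: push (IRQ0, PC=2), enter IRQ0 at PC=0 (depth now 2)
Event 13 (EXEC): [IRQ0] PC=0: INC 4 -> ACC=21
Event 14 (EXEC): [IRQ0] PC=1: INC 3 -> ACC=24
Event 15 (EXEC): [IRQ0] PC=2: DEC 4 -> ACC=20
Event 16 (EXEC): [IRQ0] PC=3: IRET -> resume IRQ0 at PC=2 (depth now 1)
Event 17 (EXEC): [IRQ0] PC=2: DEC 4 -> ACC=16
Event 18 (EXEC): [IRQ0] PC=3: IRET -> resume MAIN at PC=3 (depth now 0)
Event 19 (EXEC): [MAIN] PC=3: DEC 2 -> ACC=14
Event 20 (INT 0): INT 0 arrives: push (MAIN, PC=4), enter IRQ0 at PC=0 (depth now 1)
Event 21 (EXEC): [IRQ0] PC=0: INC 4 -> ACC=18
Event 22 (EXEC): [IRQ0] PC=1: INC 3 -> ACC=21
Event 23 (EXEC): [IRQ0] PC=2: DEC 4 -> ACC=17
Event 24 (EXEC): [IRQ0] PC=3: IRET -> resume MAIN at PC=4 (depth now 0)
Event 25 (EXEC): [MAIN] PC=4: DEC 1 -> ACC=16
Event 26 (EXEC): [MAIN] PC=5: NOP
Event 27 (EXEC): [MAIN] PC=6: NOP
Event 28 (EXEC): [MAIN] PC=7: HALT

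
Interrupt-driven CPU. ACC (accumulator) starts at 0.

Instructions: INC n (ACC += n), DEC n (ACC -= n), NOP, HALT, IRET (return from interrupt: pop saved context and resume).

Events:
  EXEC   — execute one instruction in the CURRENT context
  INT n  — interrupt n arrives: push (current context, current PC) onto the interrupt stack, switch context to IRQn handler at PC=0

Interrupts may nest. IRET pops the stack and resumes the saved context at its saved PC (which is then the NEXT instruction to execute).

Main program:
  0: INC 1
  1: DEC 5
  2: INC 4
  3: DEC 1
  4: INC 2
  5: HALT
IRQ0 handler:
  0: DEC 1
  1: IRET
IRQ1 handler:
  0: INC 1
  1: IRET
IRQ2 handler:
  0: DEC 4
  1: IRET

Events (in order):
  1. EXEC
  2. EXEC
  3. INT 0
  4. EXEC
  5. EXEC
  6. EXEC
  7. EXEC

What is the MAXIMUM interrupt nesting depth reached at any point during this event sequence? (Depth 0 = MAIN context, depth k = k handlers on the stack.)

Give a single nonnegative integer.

Answer: 1

Derivation:
Event 1 (EXEC): [MAIN] PC=0: INC 1 -> ACC=1 [depth=0]
Event 2 (EXEC): [MAIN] PC=1: DEC 5 -> ACC=-4 [depth=0]
Event 3 (INT 0): INT 0 arrives: push (MAIN, PC=2), enter IRQ0 at PC=0 (depth now 1) [depth=1]
Event 4 (EXEC): [IRQ0] PC=0: DEC 1 -> ACC=-5 [depth=1]
Event 5 (EXEC): [IRQ0] PC=1: IRET -> resume MAIN at PC=2 (depth now 0) [depth=0]
Event 6 (EXEC): [MAIN] PC=2: INC 4 -> ACC=-1 [depth=0]
Event 7 (EXEC): [MAIN] PC=3: DEC 1 -> ACC=-2 [depth=0]
Max depth observed: 1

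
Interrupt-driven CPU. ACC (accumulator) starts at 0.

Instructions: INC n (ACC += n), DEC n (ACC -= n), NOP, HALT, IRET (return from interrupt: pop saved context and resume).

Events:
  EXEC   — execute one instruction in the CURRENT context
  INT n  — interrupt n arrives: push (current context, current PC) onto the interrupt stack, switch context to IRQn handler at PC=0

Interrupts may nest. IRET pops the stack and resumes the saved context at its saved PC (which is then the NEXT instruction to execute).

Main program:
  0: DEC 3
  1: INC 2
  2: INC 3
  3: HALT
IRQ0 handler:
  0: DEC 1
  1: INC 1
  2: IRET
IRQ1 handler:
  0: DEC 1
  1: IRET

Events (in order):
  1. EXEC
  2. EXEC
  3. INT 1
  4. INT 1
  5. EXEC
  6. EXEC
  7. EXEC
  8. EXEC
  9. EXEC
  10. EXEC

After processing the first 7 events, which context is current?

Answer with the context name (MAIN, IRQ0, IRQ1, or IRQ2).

Answer: IRQ1

Derivation:
Event 1 (EXEC): [MAIN] PC=0: DEC 3 -> ACC=-3
Event 2 (EXEC): [MAIN] PC=1: INC 2 -> ACC=-1
Event 3 (INT 1): INT 1 arrives: push (MAIN, PC=2), enter IRQ1 at PC=0 (depth now 1)
Event 4 (INT 1): INT 1 arrives: push (IRQ1, PC=0), enter IRQ1 at PC=0 (depth now 2)
Event 5 (EXEC): [IRQ1] PC=0: DEC 1 -> ACC=-2
Event 6 (EXEC): [IRQ1] PC=1: IRET -> resume IRQ1 at PC=0 (depth now 1)
Event 7 (EXEC): [IRQ1] PC=0: DEC 1 -> ACC=-3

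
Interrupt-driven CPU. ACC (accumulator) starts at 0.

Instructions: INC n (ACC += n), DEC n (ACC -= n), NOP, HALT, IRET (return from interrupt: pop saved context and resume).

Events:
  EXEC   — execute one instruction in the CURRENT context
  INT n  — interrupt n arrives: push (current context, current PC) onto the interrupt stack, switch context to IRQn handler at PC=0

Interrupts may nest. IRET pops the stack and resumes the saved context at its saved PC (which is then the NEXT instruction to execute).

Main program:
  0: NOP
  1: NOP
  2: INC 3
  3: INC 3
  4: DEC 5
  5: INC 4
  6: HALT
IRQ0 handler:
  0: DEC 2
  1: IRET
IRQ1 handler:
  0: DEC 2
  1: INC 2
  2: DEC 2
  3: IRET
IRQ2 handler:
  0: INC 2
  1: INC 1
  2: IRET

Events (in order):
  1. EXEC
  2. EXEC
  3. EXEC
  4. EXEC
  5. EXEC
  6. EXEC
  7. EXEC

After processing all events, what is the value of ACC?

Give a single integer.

Event 1 (EXEC): [MAIN] PC=0: NOP
Event 2 (EXEC): [MAIN] PC=1: NOP
Event 3 (EXEC): [MAIN] PC=2: INC 3 -> ACC=3
Event 4 (EXEC): [MAIN] PC=3: INC 3 -> ACC=6
Event 5 (EXEC): [MAIN] PC=4: DEC 5 -> ACC=1
Event 6 (EXEC): [MAIN] PC=5: INC 4 -> ACC=5
Event 7 (EXEC): [MAIN] PC=6: HALT

Answer: 5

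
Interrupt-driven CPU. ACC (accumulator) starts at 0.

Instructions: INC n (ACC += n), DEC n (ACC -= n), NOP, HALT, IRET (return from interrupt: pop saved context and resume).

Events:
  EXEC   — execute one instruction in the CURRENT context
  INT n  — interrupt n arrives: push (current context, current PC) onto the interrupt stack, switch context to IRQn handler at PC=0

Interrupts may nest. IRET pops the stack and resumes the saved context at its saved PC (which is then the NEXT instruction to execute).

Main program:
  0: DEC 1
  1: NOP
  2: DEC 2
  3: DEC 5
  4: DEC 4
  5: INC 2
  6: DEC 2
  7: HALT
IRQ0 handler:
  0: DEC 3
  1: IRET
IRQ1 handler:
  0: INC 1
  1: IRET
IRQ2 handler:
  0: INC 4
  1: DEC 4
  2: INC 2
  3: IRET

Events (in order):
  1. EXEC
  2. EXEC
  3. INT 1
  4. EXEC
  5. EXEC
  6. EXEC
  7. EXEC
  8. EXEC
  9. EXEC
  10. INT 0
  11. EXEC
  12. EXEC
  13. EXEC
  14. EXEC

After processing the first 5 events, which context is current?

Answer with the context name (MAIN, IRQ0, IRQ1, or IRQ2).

Answer: MAIN

Derivation:
Event 1 (EXEC): [MAIN] PC=0: DEC 1 -> ACC=-1
Event 2 (EXEC): [MAIN] PC=1: NOP
Event 3 (INT 1): INT 1 arrives: push (MAIN, PC=2), enter IRQ1 at PC=0 (depth now 1)
Event 4 (EXEC): [IRQ1] PC=0: INC 1 -> ACC=0
Event 5 (EXEC): [IRQ1] PC=1: IRET -> resume MAIN at PC=2 (depth now 0)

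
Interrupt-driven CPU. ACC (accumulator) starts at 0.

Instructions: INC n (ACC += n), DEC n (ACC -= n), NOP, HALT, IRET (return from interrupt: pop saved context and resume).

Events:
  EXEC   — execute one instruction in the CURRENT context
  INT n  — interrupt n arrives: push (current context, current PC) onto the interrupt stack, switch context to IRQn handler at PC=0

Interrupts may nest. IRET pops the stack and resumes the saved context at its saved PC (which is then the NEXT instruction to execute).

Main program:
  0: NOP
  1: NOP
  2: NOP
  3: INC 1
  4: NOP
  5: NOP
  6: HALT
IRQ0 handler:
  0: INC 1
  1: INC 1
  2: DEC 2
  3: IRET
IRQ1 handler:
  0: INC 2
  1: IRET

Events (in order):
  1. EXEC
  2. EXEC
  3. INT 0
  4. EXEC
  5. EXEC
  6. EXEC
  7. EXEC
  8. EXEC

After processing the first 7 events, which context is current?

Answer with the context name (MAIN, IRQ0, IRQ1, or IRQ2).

Event 1 (EXEC): [MAIN] PC=0: NOP
Event 2 (EXEC): [MAIN] PC=1: NOP
Event 3 (INT 0): INT 0 arrives: push (MAIN, PC=2), enter IRQ0 at PC=0 (depth now 1)
Event 4 (EXEC): [IRQ0] PC=0: INC 1 -> ACC=1
Event 5 (EXEC): [IRQ0] PC=1: INC 1 -> ACC=2
Event 6 (EXEC): [IRQ0] PC=2: DEC 2 -> ACC=0
Event 7 (EXEC): [IRQ0] PC=3: IRET -> resume MAIN at PC=2 (depth now 0)

Answer: MAIN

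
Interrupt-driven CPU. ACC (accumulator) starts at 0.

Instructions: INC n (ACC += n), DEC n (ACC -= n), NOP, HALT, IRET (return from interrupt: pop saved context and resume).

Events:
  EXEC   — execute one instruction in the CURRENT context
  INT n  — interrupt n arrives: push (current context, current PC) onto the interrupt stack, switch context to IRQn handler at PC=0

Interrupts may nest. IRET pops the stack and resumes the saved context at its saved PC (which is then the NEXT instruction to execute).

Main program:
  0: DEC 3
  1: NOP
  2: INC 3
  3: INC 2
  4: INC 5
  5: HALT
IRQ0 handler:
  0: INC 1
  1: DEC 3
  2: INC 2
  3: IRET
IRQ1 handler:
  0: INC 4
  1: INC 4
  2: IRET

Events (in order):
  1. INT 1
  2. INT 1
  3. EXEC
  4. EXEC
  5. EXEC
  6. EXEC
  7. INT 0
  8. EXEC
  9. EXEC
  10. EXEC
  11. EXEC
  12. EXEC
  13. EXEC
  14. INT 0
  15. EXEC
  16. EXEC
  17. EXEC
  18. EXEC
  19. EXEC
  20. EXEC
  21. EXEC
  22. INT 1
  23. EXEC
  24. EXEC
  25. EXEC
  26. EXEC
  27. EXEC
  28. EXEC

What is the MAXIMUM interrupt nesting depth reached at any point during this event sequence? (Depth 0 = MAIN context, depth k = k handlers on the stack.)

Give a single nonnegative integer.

Event 1 (INT 1): INT 1 arrives: push (MAIN, PC=0), enter IRQ1 at PC=0 (depth now 1) [depth=1]
Event 2 (INT 1): INT 1 arrives: push (IRQ1, PC=0), enter IRQ1 at PC=0 (depth now 2) [depth=2]
Event 3 (EXEC): [IRQ1] PC=0: INC 4 -> ACC=4 [depth=2]
Event 4 (EXEC): [IRQ1] PC=1: INC 4 -> ACC=8 [depth=2]
Event 5 (EXEC): [IRQ1] PC=2: IRET -> resume IRQ1 at PC=0 (depth now 1) [depth=1]
Event 6 (EXEC): [IRQ1] PC=0: INC 4 -> ACC=12 [depth=1]
Event 7 (INT 0): INT 0 arrives: push (IRQ1, PC=1), enter IRQ0 at PC=0 (depth now 2) [depth=2]
Event 8 (EXEC): [IRQ0] PC=0: INC 1 -> ACC=13 [depth=2]
Event 9 (EXEC): [IRQ0] PC=1: DEC 3 -> ACC=10 [depth=2]
Event 10 (EXEC): [IRQ0] PC=2: INC 2 -> ACC=12 [depth=2]
Event 11 (EXEC): [IRQ0] PC=3: IRET -> resume IRQ1 at PC=1 (depth now 1) [depth=1]
Event 12 (EXEC): [IRQ1] PC=1: INC 4 -> ACC=16 [depth=1]
Event 13 (EXEC): [IRQ1] PC=2: IRET -> resume MAIN at PC=0 (depth now 0) [depth=0]
Event 14 (INT 0): INT 0 arrives: push (MAIN, PC=0), enter IRQ0 at PC=0 (depth now 1) [depth=1]
Event 15 (EXEC): [IRQ0] PC=0: INC 1 -> ACC=17 [depth=1]
Event 16 (EXEC): [IRQ0] PC=1: DEC 3 -> ACC=14 [depth=1]
Event 17 (EXEC): [IRQ0] PC=2: INC 2 -> ACC=16 [depth=1]
Event 18 (EXEC): [IRQ0] PC=3: IRET -> resume MAIN at PC=0 (depth now 0) [depth=0]
Event 19 (EXEC): [MAIN] PC=0: DEC 3 -> ACC=13 [depth=0]
Event 20 (EXEC): [MAIN] PC=1: NOP [depth=0]
Event 21 (EXEC): [MAIN] PC=2: INC 3 -> ACC=16 [depth=0]
Event 22 (INT 1): INT 1 arrives: push (MAIN, PC=3), enter IRQ1 at PC=0 (depth now 1) [depth=1]
Event 23 (EXEC): [IRQ1] PC=0: INC 4 -> ACC=20 [depth=1]
Event 24 (EXEC): [IRQ1] PC=1: INC 4 -> ACC=24 [depth=1]
Event 25 (EXEC): [IRQ1] PC=2: IRET -> resume MAIN at PC=3 (depth now 0) [depth=0]
Event 26 (EXEC): [MAIN] PC=3: INC 2 -> ACC=26 [depth=0]
Event 27 (EXEC): [MAIN] PC=4: INC 5 -> ACC=31 [depth=0]
Event 28 (EXEC): [MAIN] PC=5: HALT [depth=0]
Max depth observed: 2

Answer: 2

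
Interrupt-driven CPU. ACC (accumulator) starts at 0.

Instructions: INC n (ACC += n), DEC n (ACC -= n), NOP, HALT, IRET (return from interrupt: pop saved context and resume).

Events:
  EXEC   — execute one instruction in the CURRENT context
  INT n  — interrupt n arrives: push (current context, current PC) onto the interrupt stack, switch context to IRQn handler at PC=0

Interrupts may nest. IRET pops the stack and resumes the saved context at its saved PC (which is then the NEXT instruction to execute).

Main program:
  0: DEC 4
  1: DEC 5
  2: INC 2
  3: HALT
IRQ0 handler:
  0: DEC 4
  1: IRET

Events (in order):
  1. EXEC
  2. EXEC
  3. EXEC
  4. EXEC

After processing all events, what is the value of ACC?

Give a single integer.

Event 1 (EXEC): [MAIN] PC=0: DEC 4 -> ACC=-4
Event 2 (EXEC): [MAIN] PC=1: DEC 5 -> ACC=-9
Event 3 (EXEC): [MAIN] PC=2: INC 2 -> ACC=-7
Event 4 (EXEC): [MAIN] PC=3: HALT

Answer: -7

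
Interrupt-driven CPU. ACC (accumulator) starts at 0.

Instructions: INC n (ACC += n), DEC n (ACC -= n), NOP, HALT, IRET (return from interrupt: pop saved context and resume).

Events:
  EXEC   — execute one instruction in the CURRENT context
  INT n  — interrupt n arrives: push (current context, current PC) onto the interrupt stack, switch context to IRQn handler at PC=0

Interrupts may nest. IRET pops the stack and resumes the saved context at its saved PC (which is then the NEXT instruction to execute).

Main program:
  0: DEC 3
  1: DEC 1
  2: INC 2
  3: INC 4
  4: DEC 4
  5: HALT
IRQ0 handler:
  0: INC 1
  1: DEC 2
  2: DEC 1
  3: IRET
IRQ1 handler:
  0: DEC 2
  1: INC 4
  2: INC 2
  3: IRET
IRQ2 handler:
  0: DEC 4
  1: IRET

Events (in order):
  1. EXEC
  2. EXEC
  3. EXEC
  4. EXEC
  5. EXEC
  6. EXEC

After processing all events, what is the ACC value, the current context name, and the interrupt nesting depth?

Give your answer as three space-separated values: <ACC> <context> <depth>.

Answer: -2 MAIN 0

Derivation:
Event 1 (EXEC): [MAIN] PC=0: DEC 3 -> ACC=-3
Event 2 (EXEC): [MAIN] PC=1: DEC 1 -> ACC=-4
Event 3 (EXEC): [MAIN] PC=2: INC 2 -> ACC=-2
Event 4 (EXEC): [MAIN] PC=3: INC 4 -> ACC=2
Event 5 (EXEC): [MAIN] PC=4: DEC 4 -> ACC=-2
Event 6 (EXEC): [MAIN] PC=5: HALT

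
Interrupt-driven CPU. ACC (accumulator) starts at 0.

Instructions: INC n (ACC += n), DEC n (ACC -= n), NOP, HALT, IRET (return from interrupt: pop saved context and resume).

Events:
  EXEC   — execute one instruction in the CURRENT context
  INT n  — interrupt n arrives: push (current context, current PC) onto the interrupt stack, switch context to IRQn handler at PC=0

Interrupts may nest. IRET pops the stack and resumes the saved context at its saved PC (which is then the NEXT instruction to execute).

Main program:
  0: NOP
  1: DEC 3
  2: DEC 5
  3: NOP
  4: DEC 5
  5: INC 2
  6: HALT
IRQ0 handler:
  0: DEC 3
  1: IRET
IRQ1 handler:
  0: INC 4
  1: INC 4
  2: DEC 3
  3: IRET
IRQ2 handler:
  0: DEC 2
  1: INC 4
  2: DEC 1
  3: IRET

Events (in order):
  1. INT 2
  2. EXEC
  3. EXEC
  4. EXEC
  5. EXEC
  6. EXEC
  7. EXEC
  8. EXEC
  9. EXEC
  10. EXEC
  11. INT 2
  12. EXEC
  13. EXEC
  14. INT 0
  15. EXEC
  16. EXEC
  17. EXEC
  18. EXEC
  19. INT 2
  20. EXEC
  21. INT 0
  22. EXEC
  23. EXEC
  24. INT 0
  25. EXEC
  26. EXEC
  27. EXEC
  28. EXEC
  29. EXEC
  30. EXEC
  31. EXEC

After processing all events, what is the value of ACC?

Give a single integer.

Answer: -17

Derivation:
Event 1 (INT 2): INT 2 arrives: push (MAIN, PC=0), enter IRQ2 at PC=0 (depth now 1)
Event 2 (EXEC): [IRQ2] PC=0: DEC 2 -> ACC=-2
Event 3 (EXEC): [IRQ2] PC=1: INC 4 -> ACC=2
Event 4 (EXEC): [IRQ2] PC=2: DEC 1 -> ACC=1
Event 5 (EXEC): [IRQ2] PC=3: IRET -> resume MAIN at PC=0 (depth now 0)
Event 6 (EXEC): [MAIN] PC=0: NOP
Event 7 (EXEC): [MAIN] PC=1: DEC 3 -> ACC=-2
Event 8 (EXEC): [MAIN] PC=2: DEC 5 -> ACC=-7
Event 9 (EXEC): [MAIN] PC=3: NOP
Event 10 (EXEC): [MAIN] PC=4: DEC 5 -> ACC=-12
Event 11 (INT 2): INT 2 arrives: push (MAIN, PC=5), enter IRQ2 at PC=0 (depth now 1)
Event 12 (EXEC): [IRQ2] PC=0: DEC 2 -> ACC=-14
Event 13 (EXEC): [IRQ2] PC=1: INC 4 -> ACC=-10
Event 14 (INT 0): INT 0 arrives: push (IRQ2, PC=2), enter IRQ0 at PC=0 (depth now 2)
Event 15 (EXEC): [IRQ0] PC=0: DEC 3 -> ACC=-13
Event 16 (EXEC): [IRQ0] PC=1: IRET -> resume IRQ2 at PC=2 (depth now 1)
Event 17 (EXEC): [IRQ2] PC=2: DEC 1 -> ACC=-14
Event 18 (EXEC): [IRQ2] PC=3: IRET -> resume MAIN at PC=5 (depth now 0)
Event 19 (INT 2): INT 2 arrives: push (MAIN, PC=5), enter IRQ2 at PC=0 (depth now 1)
Event 20 (EXEC): [IRQ2] PC=0: DEC 2 -> ACC=-16
Event 21 (INT 0): INT 0 arrives: push (IRQ2, PC=1), enter IRQ0 at PC=0 (depth now 2)
Event 22 (EXEC): [IRQ0] PC=0: DEC 3 -> ACC=-19
Event 23 (EXEC): [IRQ0] PC=1: IRET -> resume IRQ2 at PC=1 (depth now 1)
Event 24 (INT 0): INT 0 arrives: push (IRQ2, PC=1), enter IRQ0 at PC=0 (depth now 2)
Event 25 (EXEC): [IRQ0] PC=0: DEC 3 -> ACC=-22
Event 26 (EXEC): [IRQ0] PC=1: IRET -> resume IRQ2 at PC=1 (depth now 1)
Event 27 (EXEC): [IRQ2] PC=1: INC 4 -> ACC=-18
Event 28 (EXEC): [IRQ2] PC=2: DEC 1 -> ACC=-19
Event 29 (EXEC): [IRQ2] PC=3: IRET -> resume MAIN at PC=5 (depth now 0)
Event 30 (EXEC): [MAIN] PC=5: INC 2 -> ACC=-17
Event 31 (EXEC): [MAIN] PC=6: HALT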